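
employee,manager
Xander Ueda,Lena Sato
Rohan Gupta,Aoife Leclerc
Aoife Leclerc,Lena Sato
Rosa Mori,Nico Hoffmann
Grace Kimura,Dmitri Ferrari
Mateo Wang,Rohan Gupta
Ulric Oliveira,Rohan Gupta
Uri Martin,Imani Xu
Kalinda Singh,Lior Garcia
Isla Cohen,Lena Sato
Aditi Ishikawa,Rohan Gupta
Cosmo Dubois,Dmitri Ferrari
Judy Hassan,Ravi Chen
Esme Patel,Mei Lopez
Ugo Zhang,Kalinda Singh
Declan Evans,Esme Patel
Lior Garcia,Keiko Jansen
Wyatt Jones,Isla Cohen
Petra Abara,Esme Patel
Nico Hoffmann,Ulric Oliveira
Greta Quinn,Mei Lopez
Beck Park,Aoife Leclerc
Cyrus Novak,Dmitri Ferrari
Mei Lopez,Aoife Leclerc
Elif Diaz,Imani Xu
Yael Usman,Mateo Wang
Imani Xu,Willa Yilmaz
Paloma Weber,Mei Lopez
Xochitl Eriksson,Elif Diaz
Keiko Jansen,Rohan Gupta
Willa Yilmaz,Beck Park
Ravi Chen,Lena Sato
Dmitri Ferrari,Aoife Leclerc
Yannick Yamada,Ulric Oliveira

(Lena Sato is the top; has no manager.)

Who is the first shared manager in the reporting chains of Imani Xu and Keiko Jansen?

Aoife Leclerc

Imani Xu's chain of managers is Willa Yilmaz, Beck Park, Aoife Leclerc, Lena Sato. Keiko Jansen's chain of managers is Rohan Gupta, Aoife Leclerc, Lena Sato. The first manager that appears in both chains is Aoife Leclerc.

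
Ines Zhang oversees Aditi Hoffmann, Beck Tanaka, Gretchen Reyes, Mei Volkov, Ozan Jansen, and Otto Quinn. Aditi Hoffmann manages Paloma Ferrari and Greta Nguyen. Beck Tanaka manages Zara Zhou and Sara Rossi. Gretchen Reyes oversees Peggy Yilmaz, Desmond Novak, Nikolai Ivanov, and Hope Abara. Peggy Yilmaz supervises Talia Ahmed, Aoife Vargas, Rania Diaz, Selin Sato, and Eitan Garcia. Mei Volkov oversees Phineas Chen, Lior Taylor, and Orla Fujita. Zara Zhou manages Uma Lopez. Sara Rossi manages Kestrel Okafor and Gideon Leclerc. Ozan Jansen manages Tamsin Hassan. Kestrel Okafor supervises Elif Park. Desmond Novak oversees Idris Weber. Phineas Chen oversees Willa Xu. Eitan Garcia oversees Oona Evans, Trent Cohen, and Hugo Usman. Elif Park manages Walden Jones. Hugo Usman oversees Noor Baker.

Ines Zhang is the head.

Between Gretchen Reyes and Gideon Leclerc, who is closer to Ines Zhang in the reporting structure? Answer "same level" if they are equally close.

Gretchen Reyes is 1 level below Ines Zhang; Gideon Leclerc is 3. Gretchen Reyes is higher.

Gretchen Reyes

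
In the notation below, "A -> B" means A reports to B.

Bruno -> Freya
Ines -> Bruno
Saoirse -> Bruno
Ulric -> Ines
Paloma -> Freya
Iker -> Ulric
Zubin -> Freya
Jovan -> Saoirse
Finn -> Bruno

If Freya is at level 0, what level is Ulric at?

3

Chain from Ulric up to Freya: Ulric → Ines → Bruno → Freya. That is 3 steps up, so Ulric is 3 levels below Freya.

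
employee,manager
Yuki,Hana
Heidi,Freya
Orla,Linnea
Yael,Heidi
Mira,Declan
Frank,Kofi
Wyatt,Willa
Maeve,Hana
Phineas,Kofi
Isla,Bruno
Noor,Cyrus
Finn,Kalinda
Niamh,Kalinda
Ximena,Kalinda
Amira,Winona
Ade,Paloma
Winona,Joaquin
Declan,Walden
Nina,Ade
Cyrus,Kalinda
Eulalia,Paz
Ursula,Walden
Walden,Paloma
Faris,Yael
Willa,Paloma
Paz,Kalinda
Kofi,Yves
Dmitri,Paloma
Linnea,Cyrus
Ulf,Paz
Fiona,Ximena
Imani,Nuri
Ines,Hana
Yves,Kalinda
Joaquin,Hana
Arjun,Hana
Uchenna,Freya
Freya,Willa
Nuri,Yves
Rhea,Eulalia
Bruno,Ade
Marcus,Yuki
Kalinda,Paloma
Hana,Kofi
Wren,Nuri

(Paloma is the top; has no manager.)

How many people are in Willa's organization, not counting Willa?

6

Willa directly manages Wyatt, Freya. Wyatt has no reports. Under Freya: Heidi, Yael, Faris, Uchenna (4). So Willa's organization is 2 direct reports plus everyone under them: 1 + 5 = 6.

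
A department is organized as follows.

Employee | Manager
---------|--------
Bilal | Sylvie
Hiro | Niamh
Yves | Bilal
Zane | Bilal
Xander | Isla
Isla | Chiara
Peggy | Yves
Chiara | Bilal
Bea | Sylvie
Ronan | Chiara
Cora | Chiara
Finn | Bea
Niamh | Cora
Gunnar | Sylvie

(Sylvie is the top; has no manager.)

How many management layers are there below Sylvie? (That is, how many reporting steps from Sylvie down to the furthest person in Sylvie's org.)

5

The longest chain under Sylvie runs Sylvie → Bilal → Chiara → Cora → Niamh → Hiro, which is 5 levels below Sylvie.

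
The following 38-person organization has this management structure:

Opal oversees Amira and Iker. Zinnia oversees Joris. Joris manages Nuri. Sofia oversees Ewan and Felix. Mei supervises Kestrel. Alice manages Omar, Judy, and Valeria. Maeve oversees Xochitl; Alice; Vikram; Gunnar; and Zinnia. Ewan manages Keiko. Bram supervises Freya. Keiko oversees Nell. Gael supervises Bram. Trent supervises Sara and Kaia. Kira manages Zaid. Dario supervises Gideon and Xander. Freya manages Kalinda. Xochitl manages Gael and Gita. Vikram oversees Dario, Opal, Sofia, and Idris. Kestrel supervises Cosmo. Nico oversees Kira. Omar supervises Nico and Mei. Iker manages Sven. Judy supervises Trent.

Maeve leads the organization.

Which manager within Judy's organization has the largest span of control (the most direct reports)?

Trent

Direct-report counts within Judy's organization: Judy has 1; Trent has 2. The largest is 2, held by Trent.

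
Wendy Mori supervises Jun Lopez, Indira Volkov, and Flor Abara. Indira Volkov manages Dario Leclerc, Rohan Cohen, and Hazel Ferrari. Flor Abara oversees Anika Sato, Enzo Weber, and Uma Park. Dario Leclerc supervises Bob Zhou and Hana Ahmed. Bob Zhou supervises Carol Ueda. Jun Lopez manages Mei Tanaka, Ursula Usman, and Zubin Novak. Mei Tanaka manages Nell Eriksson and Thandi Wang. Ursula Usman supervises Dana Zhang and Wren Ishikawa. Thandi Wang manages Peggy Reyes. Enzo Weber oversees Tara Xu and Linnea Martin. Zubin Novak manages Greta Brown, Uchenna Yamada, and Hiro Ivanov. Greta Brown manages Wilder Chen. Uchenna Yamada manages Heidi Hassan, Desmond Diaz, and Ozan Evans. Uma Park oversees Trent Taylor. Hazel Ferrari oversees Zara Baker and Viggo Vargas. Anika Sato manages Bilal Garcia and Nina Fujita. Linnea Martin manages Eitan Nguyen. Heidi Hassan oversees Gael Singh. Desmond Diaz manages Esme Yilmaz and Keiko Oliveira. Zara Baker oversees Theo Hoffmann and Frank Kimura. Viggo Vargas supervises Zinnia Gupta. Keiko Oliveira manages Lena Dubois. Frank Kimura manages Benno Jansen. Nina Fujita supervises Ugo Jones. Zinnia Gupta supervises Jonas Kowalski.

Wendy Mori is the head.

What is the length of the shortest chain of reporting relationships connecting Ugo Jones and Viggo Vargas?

Ugo Jones is 4 levels below Wendy Mori, and Viggo Vargas is 3 levels below Wendy Mori (their lowest common manager). The shortest path runs up from Ugo Jones to Wendy Mori and back down to Viggo Vargas: 4 + 3 = 7 links.

7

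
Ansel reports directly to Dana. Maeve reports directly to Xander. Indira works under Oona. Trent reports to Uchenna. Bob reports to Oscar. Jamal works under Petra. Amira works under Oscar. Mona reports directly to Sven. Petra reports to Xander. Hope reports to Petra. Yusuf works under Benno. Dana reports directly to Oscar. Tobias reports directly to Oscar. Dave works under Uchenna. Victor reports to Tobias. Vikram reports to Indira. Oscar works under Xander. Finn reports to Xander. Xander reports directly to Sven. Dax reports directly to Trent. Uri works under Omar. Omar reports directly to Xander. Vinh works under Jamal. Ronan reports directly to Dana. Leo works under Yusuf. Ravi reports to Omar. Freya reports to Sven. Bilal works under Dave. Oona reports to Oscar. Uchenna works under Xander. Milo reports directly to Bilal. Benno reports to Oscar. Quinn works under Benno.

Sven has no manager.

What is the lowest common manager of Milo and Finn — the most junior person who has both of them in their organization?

Xander

Milo's chain of managers is Bilal, Dave, Uchenna, Xander, Sven. Finn's chain of managers is Xander, Sven. The first manager that appears in both chains is Xander.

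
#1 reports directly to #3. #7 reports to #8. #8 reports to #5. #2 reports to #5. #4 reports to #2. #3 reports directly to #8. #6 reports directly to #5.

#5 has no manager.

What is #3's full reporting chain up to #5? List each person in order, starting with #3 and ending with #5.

#3 reports to #8. #8 reports to #5. #5 is at the top.

#3 -> #8 -> #5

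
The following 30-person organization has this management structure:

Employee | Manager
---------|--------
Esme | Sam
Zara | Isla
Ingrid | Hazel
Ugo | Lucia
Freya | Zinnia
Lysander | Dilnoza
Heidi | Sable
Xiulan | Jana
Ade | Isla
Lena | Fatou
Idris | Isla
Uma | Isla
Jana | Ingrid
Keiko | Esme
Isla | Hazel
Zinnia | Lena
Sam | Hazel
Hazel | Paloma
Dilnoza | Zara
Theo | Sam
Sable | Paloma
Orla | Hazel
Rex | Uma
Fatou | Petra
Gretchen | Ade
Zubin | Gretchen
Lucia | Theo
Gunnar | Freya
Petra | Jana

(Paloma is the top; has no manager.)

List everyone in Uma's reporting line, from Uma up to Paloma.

Uma reports to Isla. Isla reports to Hazel. Hazel reports to Paloma. Paloma is at the top.

Uma -> Isla -> Hazel -> Paloma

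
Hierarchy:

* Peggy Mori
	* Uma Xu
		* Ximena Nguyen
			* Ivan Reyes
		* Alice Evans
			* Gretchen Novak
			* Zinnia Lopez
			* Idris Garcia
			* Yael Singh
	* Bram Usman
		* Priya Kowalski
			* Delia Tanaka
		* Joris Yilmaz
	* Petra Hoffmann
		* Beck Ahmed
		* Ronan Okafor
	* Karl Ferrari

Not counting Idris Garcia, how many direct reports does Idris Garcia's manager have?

3

Idris Garcia reports to Alice Evans. Alice Evans's other direct reports are Gretchen Novak, Zinnia Lopez, Yael Singh — 3 peers.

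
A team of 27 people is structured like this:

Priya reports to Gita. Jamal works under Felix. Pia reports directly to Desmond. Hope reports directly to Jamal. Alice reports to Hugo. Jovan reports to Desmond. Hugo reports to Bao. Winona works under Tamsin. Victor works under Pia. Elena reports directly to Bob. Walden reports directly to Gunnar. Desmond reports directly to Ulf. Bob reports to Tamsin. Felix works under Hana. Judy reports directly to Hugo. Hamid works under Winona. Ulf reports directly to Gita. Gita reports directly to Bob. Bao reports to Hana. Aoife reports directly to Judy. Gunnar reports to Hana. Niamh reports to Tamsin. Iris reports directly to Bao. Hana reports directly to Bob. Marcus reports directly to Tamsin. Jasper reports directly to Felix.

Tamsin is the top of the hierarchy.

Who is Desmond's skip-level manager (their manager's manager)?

Gita

Desmond reports to Ulf, and Ulf reports to Gita. So Desmond's skip-level manager is Gita.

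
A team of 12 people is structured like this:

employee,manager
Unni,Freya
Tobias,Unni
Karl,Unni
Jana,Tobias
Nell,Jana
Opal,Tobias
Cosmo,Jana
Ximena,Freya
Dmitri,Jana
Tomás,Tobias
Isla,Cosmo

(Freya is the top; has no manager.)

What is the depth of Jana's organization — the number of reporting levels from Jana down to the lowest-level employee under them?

The longest chain under Jana runs Jana → Cosmo → Isla, which is 2 levels below Jana.

2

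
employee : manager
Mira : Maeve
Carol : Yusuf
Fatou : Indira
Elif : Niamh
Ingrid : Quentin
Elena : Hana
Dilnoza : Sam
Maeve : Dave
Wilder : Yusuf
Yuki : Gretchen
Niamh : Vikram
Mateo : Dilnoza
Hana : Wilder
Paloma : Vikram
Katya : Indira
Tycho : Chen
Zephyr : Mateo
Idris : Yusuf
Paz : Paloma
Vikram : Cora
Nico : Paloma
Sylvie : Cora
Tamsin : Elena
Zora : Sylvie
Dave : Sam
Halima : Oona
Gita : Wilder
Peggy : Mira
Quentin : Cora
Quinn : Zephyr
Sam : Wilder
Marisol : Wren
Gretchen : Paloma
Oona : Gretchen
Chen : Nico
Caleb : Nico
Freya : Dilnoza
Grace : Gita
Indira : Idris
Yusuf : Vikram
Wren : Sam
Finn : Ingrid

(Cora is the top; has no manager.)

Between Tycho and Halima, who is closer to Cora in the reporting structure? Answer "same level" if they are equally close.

same level

Both Tycho and Halima are 5 levels below Cora.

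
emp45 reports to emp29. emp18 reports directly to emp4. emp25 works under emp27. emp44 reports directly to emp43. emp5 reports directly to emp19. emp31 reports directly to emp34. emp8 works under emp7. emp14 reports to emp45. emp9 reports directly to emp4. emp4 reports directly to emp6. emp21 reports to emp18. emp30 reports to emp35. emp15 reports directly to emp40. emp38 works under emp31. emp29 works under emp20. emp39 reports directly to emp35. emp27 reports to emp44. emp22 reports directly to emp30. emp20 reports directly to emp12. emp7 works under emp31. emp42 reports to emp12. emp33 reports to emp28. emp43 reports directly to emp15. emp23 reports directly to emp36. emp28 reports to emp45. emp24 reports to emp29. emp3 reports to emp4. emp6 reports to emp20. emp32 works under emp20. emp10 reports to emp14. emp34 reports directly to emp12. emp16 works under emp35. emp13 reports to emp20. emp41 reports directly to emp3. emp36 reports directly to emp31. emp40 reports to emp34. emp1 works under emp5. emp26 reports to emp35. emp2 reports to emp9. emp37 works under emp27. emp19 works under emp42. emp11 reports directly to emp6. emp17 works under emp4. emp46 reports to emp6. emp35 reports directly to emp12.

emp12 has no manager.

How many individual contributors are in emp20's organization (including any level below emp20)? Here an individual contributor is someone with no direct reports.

The people in emp20's organization with no one reporting to them are emp32, emp13, emp24, emp10, emp33, emp11, emp46, emp2, emp17, emp41, emp21. That is 11.

11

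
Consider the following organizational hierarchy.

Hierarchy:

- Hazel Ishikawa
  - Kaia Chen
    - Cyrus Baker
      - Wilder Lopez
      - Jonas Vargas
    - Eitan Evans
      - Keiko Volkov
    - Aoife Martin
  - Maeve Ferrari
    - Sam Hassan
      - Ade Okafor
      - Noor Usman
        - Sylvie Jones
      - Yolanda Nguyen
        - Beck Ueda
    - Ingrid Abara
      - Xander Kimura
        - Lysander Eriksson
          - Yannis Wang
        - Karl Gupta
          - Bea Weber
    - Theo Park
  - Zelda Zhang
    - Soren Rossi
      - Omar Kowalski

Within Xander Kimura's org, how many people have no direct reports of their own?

2

The people in Xander Kimura's organization with no one reporting to them are Bea Weber, Yannis Wang. That is 2.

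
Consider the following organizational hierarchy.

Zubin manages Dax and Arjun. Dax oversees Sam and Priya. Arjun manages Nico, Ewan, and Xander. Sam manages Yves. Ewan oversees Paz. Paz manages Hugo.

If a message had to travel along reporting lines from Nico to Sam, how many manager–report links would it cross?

4

Nico is 2 levels below Zubin, and Sam is 2 levels below Zubin (their lowest common manager). The shortest path runs up from Nico to Zubin and back down to Sam: 2 + 2 = 4 links.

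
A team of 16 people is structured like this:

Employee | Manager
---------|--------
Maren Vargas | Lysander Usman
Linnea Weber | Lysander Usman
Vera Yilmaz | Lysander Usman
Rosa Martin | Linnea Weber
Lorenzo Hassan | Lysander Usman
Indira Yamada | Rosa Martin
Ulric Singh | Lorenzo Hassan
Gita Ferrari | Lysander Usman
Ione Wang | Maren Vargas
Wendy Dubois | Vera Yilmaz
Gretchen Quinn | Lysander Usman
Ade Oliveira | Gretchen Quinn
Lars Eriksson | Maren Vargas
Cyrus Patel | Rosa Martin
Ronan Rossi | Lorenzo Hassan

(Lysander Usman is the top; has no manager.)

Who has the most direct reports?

Lysander Usman

Direct-report counts: Lysander Usman has 6; Gretchen Quinn has 1; Lorenzo Hassan has 2; Vera Yilmaz has 1; Linnea Weber has 1; Rosa Martin has 2; Maren Vargas has 2. The largest is 6, held by Lysander Usman.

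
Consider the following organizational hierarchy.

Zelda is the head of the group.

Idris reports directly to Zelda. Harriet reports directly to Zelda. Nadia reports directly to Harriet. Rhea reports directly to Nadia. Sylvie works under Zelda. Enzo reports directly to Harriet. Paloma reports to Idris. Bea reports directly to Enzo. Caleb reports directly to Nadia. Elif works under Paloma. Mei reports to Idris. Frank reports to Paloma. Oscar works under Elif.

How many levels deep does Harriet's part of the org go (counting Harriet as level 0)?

The longest chain under Harriet runs Harriet → Enzo → Bea, which is 2 levels below Harriet.

2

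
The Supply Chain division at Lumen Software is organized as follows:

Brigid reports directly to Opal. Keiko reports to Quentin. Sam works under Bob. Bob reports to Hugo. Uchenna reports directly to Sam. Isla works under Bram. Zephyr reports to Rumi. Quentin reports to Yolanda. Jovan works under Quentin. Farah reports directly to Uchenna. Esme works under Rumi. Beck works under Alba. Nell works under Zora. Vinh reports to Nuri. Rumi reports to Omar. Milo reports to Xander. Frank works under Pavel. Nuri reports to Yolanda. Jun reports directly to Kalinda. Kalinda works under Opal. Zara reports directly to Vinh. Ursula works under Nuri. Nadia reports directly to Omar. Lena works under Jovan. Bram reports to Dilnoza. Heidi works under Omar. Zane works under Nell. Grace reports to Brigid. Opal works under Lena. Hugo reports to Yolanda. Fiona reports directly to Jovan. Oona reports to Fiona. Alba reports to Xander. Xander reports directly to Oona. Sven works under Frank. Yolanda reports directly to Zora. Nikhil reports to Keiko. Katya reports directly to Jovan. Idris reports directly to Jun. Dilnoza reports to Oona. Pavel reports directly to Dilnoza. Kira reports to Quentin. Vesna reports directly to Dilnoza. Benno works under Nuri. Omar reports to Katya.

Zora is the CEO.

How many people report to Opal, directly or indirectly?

Opal directly manages Brigid, Kalinda. Under Brigid: Grace (1). Under Kalinda: Jun, Idris (2). So Opal's organization is 2 direct reports plus everyone under them: 2 + 3 = 5.

5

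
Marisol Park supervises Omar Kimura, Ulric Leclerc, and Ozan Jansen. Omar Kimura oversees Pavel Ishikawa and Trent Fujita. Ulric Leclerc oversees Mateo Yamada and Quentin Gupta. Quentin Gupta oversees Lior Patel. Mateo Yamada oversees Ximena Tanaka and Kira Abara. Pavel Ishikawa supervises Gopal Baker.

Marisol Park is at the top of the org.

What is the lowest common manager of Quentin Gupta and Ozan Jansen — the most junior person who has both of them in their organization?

Marisol Park

Quentin Gupta's chain of managers is Ulric Leclerc, Marisol Park. Ozan Jansen's chain of managers is Marisol Park. The first manager that appears in both chains is Marisol Park.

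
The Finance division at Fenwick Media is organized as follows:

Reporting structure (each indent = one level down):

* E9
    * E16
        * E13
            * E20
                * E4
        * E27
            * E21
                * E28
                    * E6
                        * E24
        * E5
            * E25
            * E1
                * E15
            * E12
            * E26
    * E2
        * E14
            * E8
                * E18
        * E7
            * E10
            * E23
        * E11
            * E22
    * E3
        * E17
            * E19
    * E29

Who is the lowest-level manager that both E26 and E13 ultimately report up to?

E16

E26's chain of managers is E5, E16, E9. E13's chain of managers is E16, E9. The first manager that appears in both chains is E16.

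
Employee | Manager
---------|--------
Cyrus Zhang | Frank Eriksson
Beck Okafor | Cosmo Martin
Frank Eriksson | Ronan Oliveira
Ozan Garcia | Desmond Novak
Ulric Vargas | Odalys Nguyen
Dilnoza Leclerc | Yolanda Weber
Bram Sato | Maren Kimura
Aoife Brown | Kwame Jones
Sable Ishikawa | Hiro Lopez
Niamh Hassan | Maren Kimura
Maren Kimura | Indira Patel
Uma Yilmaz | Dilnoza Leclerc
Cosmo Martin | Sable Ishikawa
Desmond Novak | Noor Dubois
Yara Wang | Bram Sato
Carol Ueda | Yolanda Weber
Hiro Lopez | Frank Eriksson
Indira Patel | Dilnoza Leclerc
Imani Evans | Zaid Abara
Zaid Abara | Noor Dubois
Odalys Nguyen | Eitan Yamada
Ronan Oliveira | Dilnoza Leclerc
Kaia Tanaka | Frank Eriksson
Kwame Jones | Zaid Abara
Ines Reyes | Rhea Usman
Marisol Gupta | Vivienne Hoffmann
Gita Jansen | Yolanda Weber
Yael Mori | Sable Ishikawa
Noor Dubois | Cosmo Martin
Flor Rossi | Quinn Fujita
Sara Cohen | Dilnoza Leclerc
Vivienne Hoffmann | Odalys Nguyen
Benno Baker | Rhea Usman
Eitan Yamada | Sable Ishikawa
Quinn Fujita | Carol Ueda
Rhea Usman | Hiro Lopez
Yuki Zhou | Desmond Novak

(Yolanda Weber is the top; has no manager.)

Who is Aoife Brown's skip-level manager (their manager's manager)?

Zaid Abara

Aoife Brown reports to Kwame Jones, and Kwame Jones reports to Zaid Abara. So Aoife Brown's skip-level manager is Zaid Abara.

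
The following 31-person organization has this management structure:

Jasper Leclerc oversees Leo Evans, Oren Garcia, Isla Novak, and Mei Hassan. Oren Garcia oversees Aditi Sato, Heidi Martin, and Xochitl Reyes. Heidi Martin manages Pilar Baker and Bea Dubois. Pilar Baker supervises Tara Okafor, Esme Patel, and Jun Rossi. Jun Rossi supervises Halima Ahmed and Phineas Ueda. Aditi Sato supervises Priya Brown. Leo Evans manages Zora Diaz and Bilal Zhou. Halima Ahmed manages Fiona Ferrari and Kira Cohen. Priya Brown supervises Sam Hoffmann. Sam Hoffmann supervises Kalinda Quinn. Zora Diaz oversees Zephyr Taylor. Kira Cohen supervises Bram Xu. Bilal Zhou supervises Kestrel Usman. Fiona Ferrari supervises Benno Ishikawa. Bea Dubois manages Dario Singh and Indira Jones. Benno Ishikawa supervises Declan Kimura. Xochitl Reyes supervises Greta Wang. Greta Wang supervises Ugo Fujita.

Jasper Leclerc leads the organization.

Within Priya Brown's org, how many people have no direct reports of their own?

The only person in Priya Brown's organization with no one reporting to them is Kalinda Quinn. That is 1.

1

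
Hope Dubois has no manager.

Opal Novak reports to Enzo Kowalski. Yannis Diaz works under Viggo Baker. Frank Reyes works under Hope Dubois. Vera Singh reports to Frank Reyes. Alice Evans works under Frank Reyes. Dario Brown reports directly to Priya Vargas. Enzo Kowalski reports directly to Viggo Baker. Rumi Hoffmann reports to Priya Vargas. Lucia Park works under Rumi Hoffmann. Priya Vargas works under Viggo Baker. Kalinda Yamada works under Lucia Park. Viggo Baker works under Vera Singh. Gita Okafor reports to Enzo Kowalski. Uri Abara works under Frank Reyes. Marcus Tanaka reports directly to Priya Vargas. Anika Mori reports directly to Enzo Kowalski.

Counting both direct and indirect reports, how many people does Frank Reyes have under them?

Frank Reyes directly manages Vera Singh, Alice Evans, Uri Abara. Under Vera Singh: Viggo Baker, Yannis Diaz, Enzo Kowalski, Anika Mori, Opal Novak, Gita Okafor, Priya Vargas, Marcus Tanaka, Dario Brown, Rumi Hoffmann, Lucia Park, Kalinda Yamada (12). Alice Evans has no reports. Uri Abara has no reports. So Frank Reyes's organization is 3 direct reports plus everyone under them: 13 + 1 + 1 = 15.

15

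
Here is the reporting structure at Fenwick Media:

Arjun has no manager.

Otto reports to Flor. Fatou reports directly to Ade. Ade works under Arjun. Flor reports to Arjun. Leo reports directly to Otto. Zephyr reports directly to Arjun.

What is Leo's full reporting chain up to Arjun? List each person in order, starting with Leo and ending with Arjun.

Leo -> Otto -> Flor -> Arjun

Leo reports to Otto. Otto reports to Flor. Flor reports to Arjun. Arjun is at the top.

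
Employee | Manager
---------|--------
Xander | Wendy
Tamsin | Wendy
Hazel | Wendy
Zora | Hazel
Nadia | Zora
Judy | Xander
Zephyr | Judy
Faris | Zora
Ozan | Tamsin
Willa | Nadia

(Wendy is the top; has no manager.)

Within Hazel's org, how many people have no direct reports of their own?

2

The people in Hazel's organization with no one reporting to them are Faris, Willa. That is 2.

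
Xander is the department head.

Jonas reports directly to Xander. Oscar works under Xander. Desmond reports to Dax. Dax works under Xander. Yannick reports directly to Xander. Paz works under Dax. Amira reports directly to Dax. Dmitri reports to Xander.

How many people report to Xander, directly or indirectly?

8

Xander directly manages Oscar, Dax, Dmitri, Yannick, Jonas. Oscar has no reports. Under Dax: Desmond, Amira, Paz (3). Dmitri has no reports. Yannick has no reports. Jonas has no reports. So Xander's organization is 5 direct reports plus everyone under them: 1 + 4 + 1 + 1 + 1 = 8.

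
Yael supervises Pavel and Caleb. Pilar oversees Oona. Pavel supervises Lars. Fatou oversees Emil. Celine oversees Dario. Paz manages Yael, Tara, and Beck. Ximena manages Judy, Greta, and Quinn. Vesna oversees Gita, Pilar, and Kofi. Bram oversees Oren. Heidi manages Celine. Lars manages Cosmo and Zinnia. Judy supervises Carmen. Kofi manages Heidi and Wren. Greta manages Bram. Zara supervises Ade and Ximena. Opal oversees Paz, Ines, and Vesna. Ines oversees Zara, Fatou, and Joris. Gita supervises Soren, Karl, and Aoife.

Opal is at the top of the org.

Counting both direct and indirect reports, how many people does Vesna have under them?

Vesna directly manages Gita, Pilar, Kofi. Under Gita: Aoife, Karl, Soren (3). Under Pilar: Oona (1). Under Kofi: Wren, Heidi, Celine, Dario (4). So Vesna's organization is 3 direct reports plus everyone under them: 4 + 2 + 5 = 11.

11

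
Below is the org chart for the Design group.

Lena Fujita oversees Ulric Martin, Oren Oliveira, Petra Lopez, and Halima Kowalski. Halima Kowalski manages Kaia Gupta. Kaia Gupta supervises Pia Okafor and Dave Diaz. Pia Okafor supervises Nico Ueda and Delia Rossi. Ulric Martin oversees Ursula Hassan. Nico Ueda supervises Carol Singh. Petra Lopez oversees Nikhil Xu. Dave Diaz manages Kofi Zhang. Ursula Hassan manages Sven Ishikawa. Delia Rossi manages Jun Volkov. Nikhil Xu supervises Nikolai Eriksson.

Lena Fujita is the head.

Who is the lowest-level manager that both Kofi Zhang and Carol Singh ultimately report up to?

Kaia Gupta

Kofi Zhang's chain of managers is Dave Diaz, Kaia Gupta, Halima Kowalski, Lena Fujita. Carol Singh's chain of managers is Nico Ueda, Pia Okafor, Kaia Gupta, Halima Kowalski, Lena Fujita. The first manager that appears in both chains is Kaia Gupta.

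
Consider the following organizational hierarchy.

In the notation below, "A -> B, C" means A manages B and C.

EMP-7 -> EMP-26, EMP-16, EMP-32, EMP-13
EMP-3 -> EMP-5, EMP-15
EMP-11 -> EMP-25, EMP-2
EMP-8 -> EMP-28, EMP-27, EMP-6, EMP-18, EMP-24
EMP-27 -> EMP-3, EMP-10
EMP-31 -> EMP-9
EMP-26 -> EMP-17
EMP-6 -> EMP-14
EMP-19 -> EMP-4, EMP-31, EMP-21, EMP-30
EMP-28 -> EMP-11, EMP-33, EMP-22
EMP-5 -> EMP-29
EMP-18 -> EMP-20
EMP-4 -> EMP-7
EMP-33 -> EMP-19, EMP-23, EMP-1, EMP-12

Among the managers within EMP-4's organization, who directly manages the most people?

EMP-7

Direct-report counts within EMP-4's organization: EMP-4 has 1; EMP-7 has 4; EMP-26 has 1. The largest is 4, held by EMP-7.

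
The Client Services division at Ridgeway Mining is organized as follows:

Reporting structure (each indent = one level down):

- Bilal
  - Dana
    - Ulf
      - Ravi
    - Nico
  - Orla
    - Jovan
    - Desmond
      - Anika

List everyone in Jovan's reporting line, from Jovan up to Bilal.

Jovan reports to Orla. Orla reports to Bilal. Bilal is at the top.

Jovan -> Orla -> Bilal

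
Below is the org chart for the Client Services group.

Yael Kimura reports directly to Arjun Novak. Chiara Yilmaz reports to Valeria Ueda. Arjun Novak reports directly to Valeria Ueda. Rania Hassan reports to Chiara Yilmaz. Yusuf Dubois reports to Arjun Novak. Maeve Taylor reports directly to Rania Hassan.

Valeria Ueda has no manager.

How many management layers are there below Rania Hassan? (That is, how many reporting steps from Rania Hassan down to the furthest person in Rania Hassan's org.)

1

The longest chain under Rania Hassan runs Rania Hassan → Maeve Taylor, which is 1 level below Rania Hassan.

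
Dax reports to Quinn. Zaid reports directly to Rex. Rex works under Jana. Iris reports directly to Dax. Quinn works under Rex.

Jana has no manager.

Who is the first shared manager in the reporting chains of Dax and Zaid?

Dax's chain of managers is Quinn, Rex, Jana. Zaid's chain of managers is Rex, Jana. The first manager that appears in both chains is Rex.

Rex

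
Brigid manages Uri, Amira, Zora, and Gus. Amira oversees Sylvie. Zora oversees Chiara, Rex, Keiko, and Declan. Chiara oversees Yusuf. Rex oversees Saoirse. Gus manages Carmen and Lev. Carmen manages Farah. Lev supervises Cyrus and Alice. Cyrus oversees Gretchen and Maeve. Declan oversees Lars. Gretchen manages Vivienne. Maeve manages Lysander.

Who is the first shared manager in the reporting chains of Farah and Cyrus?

Gus

Farah's chain of managers is Carmen, Gus, Brigid. Cyrus's chain of managers is Lev, Gus, Brigid. The first manager that appears in both chains is Gus.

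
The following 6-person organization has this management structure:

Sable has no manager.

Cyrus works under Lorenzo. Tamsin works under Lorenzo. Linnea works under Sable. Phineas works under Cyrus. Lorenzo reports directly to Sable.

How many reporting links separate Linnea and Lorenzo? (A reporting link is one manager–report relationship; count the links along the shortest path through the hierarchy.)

Linnea is 1 level below Sable, and Lorenzo is 1 level below Sable (their lowest common manager). The shortest path runs up from Linnea to Sable and back down to Lorenzo: 1 + 1 = 2 links.

2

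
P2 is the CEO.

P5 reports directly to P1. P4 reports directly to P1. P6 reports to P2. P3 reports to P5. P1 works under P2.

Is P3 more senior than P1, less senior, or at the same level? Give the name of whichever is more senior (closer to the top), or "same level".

P3 is 3 levels below P2; P1 is 1. P1 is higher.

P1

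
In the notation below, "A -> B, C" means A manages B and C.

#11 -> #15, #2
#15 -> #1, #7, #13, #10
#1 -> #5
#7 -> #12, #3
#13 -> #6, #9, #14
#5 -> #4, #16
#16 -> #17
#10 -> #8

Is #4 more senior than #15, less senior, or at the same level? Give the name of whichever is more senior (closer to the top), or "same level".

#15

#4 is 4 levels below #11; #15 is 1. #15 is higher.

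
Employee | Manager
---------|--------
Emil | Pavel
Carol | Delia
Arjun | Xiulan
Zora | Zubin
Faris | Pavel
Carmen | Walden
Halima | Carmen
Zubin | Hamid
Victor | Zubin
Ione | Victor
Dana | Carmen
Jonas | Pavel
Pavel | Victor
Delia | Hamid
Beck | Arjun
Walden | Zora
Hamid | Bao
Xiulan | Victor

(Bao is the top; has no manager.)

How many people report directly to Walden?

1

Walden directly manages Carmen. That is 1 direct report.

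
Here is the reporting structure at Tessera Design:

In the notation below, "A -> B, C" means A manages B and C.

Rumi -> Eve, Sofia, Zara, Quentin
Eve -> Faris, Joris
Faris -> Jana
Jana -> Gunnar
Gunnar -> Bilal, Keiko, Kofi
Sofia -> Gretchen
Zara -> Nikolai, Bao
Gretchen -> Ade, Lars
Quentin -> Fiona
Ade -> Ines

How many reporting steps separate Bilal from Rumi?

5

Chain from Bilal up to Rumi: Bilal → Gunnar → Jana → Faris → Eve → Rumi. That is 5 steps up, so Bilal is 5 levels below Rumi.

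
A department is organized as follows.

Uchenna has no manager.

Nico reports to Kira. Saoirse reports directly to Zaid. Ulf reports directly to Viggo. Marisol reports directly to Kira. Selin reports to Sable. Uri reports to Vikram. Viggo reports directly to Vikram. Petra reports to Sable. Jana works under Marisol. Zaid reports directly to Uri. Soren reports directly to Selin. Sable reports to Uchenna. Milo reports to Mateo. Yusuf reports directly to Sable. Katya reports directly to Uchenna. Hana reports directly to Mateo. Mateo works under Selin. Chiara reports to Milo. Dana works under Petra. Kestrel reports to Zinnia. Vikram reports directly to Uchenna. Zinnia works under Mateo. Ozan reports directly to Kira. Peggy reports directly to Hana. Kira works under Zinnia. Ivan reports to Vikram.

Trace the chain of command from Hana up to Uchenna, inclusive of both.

Hana -> Mateo -> Selin -> Sable -> Uchenna

Hana reports to Mateo. Mateo reports to Selin. Selin reports to Sable. Sable reports to Uchenna. Uchenna is at the top.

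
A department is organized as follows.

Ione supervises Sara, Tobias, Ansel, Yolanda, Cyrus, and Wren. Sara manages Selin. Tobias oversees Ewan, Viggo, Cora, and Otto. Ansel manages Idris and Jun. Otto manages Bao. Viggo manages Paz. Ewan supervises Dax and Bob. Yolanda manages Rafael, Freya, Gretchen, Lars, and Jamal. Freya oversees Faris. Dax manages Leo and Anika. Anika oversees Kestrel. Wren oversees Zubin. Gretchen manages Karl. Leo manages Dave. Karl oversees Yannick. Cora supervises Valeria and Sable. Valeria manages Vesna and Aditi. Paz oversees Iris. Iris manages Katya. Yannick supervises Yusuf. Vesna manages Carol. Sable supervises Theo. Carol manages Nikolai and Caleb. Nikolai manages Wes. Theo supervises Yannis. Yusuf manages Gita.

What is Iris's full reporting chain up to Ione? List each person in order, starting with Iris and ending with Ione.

Iris reports to Paz. Paz reports to Viggo. Viggo reports to Tobias. Tobias reports to Ione. Ione is at the top.

Iris -> Paz -> Viggo -> Tobias -> Ione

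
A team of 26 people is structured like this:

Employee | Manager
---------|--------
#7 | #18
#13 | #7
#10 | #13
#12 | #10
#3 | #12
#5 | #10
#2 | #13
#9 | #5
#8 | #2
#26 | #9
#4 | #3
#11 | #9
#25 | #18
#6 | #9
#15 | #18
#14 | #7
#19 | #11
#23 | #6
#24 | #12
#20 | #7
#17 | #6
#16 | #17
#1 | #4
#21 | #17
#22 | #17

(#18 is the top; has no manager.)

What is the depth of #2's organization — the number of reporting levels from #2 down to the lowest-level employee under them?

1

The longest chain under #2 runs #2 → #8, which is 1 level below #2.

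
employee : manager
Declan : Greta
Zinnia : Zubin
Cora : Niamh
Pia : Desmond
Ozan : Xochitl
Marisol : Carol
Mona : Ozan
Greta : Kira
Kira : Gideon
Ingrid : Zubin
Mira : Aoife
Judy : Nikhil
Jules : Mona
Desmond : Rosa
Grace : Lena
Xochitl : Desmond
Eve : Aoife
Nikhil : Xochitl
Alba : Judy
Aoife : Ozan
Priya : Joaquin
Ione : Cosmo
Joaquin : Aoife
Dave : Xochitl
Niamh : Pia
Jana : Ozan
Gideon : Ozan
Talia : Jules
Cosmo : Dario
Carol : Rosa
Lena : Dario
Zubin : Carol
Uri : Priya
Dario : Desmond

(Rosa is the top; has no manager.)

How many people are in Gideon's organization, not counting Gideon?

3

Gideon directly manages Kira. Under Kira: Greta, Declan (2). That's 3 in total.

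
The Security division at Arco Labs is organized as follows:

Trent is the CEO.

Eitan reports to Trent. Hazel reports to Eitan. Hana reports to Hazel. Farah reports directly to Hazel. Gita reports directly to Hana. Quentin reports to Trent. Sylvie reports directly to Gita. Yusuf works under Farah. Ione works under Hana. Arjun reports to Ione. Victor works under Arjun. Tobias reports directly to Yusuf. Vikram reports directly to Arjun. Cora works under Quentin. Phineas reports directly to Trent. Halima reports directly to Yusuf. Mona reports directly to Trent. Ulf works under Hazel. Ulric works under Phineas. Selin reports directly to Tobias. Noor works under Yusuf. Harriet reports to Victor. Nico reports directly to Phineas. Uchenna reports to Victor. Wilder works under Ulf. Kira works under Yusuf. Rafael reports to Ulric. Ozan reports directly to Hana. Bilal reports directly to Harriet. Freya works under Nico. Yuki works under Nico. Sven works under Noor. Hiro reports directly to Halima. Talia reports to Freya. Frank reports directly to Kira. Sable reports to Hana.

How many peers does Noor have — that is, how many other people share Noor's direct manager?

Noor reports to Yusuf. Yusuf's other direct reports are Tobias, Halima, Kira — 3 peers.

3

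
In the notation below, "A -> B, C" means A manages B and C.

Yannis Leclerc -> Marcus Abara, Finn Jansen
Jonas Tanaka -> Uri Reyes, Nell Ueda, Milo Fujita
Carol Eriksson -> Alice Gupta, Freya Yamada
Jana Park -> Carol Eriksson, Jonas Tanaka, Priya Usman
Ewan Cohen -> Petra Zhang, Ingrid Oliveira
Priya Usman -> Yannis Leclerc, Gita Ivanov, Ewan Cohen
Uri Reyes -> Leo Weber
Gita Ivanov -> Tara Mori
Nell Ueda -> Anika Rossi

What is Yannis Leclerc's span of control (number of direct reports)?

Yannis Leclerc directly manages Marcus Abara, Finn Jansen. That is 2 direct reports.

2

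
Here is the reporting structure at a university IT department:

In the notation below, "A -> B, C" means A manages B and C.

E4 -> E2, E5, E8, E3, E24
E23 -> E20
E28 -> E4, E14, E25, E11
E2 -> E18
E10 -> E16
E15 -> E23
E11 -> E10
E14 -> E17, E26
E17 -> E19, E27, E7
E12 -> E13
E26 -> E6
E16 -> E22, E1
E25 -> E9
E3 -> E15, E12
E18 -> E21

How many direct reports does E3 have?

2

E3 directly manages E15, E12. That is 2 direct reports.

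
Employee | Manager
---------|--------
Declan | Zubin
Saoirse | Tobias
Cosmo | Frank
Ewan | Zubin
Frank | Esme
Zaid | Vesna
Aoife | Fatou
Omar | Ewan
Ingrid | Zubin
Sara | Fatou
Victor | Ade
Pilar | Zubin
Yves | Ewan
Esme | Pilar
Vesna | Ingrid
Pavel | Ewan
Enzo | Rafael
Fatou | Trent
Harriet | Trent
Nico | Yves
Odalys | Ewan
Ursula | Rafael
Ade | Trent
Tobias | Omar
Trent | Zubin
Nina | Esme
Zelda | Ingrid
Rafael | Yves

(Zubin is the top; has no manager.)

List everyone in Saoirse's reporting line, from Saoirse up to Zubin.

Saoirse reports to Tobias. Tobias reports to Omar. Omar reports to Ewan. Ewan reports to Zubin. Zubin is at the top.

Saoirse -> Tobias -> Omar -> Ewan -> Zubin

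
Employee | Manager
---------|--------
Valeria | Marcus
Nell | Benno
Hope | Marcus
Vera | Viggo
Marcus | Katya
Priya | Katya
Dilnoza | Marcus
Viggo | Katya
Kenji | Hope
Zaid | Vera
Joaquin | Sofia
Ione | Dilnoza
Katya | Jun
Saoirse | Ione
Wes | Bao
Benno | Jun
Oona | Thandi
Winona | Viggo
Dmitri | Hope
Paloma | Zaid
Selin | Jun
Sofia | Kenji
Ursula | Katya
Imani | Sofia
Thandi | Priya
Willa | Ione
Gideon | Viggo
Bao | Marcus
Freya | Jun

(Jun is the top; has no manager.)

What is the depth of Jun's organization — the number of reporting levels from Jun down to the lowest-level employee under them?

6

The longest chain under Jun runs Jun → Katya → Marcus → Hope → Kenji → Sofia → Imani, which is 6 levels below Jun.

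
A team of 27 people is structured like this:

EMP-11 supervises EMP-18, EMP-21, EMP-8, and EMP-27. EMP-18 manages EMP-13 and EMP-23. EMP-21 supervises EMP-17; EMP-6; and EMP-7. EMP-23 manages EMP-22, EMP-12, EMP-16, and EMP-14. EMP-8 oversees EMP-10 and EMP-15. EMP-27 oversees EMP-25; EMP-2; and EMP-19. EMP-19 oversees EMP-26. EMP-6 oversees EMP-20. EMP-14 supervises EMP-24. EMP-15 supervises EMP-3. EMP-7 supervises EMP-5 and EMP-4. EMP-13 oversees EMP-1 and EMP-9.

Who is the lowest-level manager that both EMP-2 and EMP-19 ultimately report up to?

EMP-2's chain of managers is EMP-27, EMP-11. EMP-19's chain of managers is EMP-27, EMP-11. The first manager that appears in both chains is EMP-27.

EMP-27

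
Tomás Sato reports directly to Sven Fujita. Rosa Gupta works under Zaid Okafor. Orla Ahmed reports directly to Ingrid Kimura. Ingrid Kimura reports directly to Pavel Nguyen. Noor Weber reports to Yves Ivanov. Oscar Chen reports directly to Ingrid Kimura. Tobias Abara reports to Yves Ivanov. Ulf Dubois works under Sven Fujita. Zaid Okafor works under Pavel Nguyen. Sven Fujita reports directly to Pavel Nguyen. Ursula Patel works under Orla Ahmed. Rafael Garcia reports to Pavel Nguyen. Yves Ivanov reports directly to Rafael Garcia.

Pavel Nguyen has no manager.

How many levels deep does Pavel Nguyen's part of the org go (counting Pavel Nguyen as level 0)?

The longest chain under Pavel Nguyen runs Pavel Nguyen → Ingrid Kimura → Orla Ahmed → Ursula Patel, which is 3 levels below Pavel Nguyen.

3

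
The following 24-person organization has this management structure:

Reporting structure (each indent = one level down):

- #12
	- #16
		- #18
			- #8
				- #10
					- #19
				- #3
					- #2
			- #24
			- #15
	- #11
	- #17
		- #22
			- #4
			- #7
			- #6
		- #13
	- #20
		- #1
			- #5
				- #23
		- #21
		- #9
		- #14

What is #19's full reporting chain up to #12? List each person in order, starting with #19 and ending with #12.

#19 reports to #10. #10 reports to #8. #8 reports to #18. #18 reports to #16. #16 reports to #12. #12 is at the top.

#19 -> #10 -> #8 -> #18 -> #16 -> #12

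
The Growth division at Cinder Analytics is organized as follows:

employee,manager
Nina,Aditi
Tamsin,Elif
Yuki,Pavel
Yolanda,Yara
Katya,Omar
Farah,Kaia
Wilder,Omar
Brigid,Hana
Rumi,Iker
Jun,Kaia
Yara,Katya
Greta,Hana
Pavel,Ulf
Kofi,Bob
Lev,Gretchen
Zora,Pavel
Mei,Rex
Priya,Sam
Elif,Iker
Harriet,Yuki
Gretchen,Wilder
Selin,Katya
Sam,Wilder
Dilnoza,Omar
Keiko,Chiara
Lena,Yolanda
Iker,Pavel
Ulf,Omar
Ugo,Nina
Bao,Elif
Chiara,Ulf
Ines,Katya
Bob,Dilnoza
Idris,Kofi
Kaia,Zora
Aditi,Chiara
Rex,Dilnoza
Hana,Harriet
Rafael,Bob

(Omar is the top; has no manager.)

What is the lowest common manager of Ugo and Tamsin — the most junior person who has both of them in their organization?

Ugo's chain of managers is Nina, Aditi, Chiara, Ulf, Omar. Tamsin's chain of managers is Elif, Iker, Pavel, Ulf, Omar. The first manager that appears in both chains is Ulf.

Ulf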